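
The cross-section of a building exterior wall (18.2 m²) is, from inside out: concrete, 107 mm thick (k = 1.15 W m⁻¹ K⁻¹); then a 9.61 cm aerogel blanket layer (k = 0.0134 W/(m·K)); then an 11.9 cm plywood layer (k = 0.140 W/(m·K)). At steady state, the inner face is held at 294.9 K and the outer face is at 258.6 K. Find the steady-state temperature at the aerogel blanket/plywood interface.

T = 262.4 K

Resistance network (inner→outer):
  R_concrete = L/(kA) = 0.107/(1.15·18.2) = 0.005112 K/W
  R_aerogel blanket = L/(kA) = 0.0961/(0.0134·18.2) = 0.3940 K/W
  R_plywood = L/(kA) = 0.119/(0.140·18.2) = 0.04670 K/W
ΣR = 0.005112 + 0.3940 + 0.04670 = 0.4458 K/W
Q = ΔT/ΣR = (294.9 K − 258.6 K)/0.4458 = 81.43 W
From the inner boundary to the aerogel blanket/plywood interface, ΣR_partial = 0.3991 K/W.
T_interface = T_in − Q·ΣR_partial = 294.9 K − (81.43)(0.3991) = 262.4 K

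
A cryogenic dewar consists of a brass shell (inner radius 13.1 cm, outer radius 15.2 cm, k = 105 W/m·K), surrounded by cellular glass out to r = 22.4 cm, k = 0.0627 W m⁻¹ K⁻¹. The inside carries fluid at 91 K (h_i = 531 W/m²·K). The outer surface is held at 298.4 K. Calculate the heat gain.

Resistance network (inner→outer):
  R_conv,in = 1/(4πr²h) = 1/(4π·0.131²·531) = 0.008733 K/W
  R_brass = (1/0.131 − 1/0.152)/(4πk) = 1.055/(4π·105) = 7.993×10^-4 K/W
  R_cellular glass = (1/0.152 − 1/0.224)/(4πk) = 2.115/(4π·0.0627) = 2.684 K/W
ΣR = 0.008733 + 7.993×10^-4 + 2.684 = 2.694 K/W
Q = ΔT/ΣR = (91 K − 298.4 K)/2.694 = -77.0 W
(Negative Q ⇒ heat flows inward; heat gain = 77.0 W.)

Q = 77.0 W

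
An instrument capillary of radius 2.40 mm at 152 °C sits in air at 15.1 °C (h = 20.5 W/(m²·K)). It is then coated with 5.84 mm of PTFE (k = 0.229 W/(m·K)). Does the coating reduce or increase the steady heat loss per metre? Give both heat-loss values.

Critical radius for a cylinder: r_cr = k/h = 0.0112 m = 1.12 cm.
Outer radius after coating: r₂ = 0.00240 + 0.00584 = 0.00824 m.
Since r₁ < r_cr and r₂ ≤ r_cr, the coating moves toward the maximum at r_cr — heat loss rises.
Bare: R = 1/(2πr₁h) = 3.235 m·K/W; Q = 136.9/3.235 = 42.3 W/m.
Coated: R = R_cond + R_conv = 1.799 m·K/W; Q = 136.9/1.799 = 76.1 W/m.

increases: 42.3 → 76.1 W/m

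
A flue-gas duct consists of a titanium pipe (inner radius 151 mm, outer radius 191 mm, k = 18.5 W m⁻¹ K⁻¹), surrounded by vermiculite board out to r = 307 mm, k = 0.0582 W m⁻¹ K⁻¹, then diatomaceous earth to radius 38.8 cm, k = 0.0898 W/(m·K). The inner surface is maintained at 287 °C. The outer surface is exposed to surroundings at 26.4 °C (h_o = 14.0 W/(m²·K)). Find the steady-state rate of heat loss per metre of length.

Q' = 149 W/m

Resistance network (inner→outer):
  R'_titanium = ln(0.191/0.151)/(2πk) = 0.2350/(2π·18.5) = 0.002022 m·K/W
  R'_vermiculite board = ln(0.307/0.191)/(2πk) = 0.4746/(2π·0.0582) = 1.298 m·K/W
  R'_diatomaceous earth = ln(0.388/0.307)/(2πk) = 0.2342/(2π·0.0898) = 0.4150 m·K/W
  R'_conv,out = 1/(2πr h) = 1/(2π·0.388·14.0) = 0.02930 m·K/W
ΣR = 0.002022 + 1.298 + 0.4150 + 0.02930 = 1.744 m·K/W
Q' = ΔT/ΣR = (287 °C − 26.4 °C)/1.744 = 149 W/m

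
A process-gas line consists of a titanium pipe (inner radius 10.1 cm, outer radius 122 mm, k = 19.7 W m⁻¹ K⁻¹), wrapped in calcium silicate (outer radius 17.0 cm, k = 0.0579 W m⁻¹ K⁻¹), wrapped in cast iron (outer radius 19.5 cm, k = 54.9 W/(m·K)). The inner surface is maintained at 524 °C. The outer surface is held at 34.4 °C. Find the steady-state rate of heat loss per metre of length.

Q' = 536 W/m

Resistance network (inner→outer):
  R'_titanium = ln(0.122/0.101)/(2πk) = 0.1889/(2π·19.7) = 0.001526 m·K/W
  R'_calcium silicate = ln(0.170/0.122)/(2πk) = 0.3318/(2π·0.0579) = 0.9120 m·K/W
  R'_cast iron = ln(0.195/0.170)/(2πk) = 0.1372/(2π·54.9) = 3.977×10^-4 m·K/W
ΣR = 0.001526 + 0.9120 + 3.977×10^-4 = 0.9139 m·K/W
Q' = ΔT/ΣR = (524 °C − 34.4 °C)/0.9139 = 536 W/m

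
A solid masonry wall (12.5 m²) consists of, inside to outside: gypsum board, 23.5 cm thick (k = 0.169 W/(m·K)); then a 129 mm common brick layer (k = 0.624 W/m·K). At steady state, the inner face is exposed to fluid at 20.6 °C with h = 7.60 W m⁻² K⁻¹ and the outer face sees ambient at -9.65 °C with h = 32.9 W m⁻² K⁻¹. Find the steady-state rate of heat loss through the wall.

Q = 215 W

Resistance network (inner→outer):
  R_conv,in = 1/(hA) = 1/(7.60·12.5) = 0.01053 K/W
  R_gypsum board = L/(kA) = 0.235/(0.169·12.5) = 0.1112 K/W
  R_common brick = L/(kA) = 0.129/(0.624·12.5) = 0.01654 K/W
  R_conv,out = 1/(hA) = 1/(32.9·12.5) = 0.002432 K/W
ΣR = 0.01053 + 0.1112 + 0.01654 + 0.002432 = 0.1407 K/W
Q = ΔT/ΣR = (20.6 °C − -9.65 °C)/0.1407 = 215 W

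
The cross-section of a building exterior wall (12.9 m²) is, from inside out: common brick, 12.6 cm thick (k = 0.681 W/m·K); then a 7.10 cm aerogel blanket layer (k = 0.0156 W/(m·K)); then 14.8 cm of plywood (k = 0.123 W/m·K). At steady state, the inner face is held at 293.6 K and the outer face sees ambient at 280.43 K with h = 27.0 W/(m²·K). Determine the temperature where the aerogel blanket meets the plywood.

Treat each layer as a resistance in series:
  R_common brick = L/(kA) = 0.126/(0.681·12.9) = 0.01434 K/W
  R_aerogel blanket = L/(kA) = 0.0710/(0.0156·12.9) = 0.3528 K/W
  R_plywood = L/(kA) = 0.148/(0.123·12.9) = 0.09328 K/W
  R_conv,out = 1/(hA) = 1/(27.0·12.9) = 0.002871 K/W
ΣR = 0.01434 + 0.3528 + 0.09328 + 0.002871 = 0.4633 K/W
Q = ΔT/ΣR = (293.6 K − 280.43 K)/0.4633 = 28.43 W
From the inner boundary to the aerogel blanket/plywood interface, ΣR_partial = 0.3671 K/W.
T_interface = T_in − Q·ΣR_partial = 293.6 K − (28.43)(0.3671) = 283.2 K

T = 283.2 K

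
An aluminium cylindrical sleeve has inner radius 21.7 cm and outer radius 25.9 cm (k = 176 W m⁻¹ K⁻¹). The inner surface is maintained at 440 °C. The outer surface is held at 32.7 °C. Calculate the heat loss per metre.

Q' = 2πk·ΔT/ln(r₂/r₁) = 2π × 176 × 407.3 / ln(0.259/0.217) = 2.55×10^6 W/m

Q' = 2.55×10^6 W/m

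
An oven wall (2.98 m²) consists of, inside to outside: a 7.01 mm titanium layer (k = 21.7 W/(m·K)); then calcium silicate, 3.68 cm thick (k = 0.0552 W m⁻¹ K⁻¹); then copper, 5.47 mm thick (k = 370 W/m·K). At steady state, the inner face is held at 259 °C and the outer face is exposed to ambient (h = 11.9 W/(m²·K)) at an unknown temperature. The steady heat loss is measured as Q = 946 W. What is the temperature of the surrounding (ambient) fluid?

T_out = 20.6 °C

Series resistances:
  R_titanium = L/(kA) = 0.00701/(21.7·2.98) = 1.084×10^-4 K/W
  R_calcium silicate = L/(kA) = 0.0368/(0.0552·2.98) = 0.2237 K/W
  R_copper = L/(kA) = 0.00547/(370·2.98) = 4.961×10^-6 K/W
  R_conv,out = 1/(hA) = 1/(11.9·2.98) = 0.02820 K/W
ΣR = 0.2520 K/W
ΔT = Q·ΣR = 946 × 0.2520 = 238.4 K
Heat flows outward, so T_out = T_in − ΔT = 259 − 238.4 = 20.6 °C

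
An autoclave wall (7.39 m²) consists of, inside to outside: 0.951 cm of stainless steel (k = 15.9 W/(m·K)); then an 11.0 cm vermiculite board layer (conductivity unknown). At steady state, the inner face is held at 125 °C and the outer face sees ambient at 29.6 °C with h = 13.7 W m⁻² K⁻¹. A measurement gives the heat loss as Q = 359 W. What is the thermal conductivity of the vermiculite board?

k = 0.0582 W/m·K

ΣR = ΔT/Q = |125 − 29.6|/359 = 0.2657 K/W
Known resistances:
  R_stainless steel = L/(kA) = 0.00951/(15.9·7.39) = 8.094×10^-5 K/W
  R_conv,out = 1/(hA) = 1/(13.7·7.39) = 0.009877 K/W
R_vermiculite board = ΣR − ΣR_known = 0.2657 − 0.009958 = 0.2557 K/W
L/(kA) = 0.2557 ⇒ k = 0.110/(0.2557·7.39) = 0.0582 W/m·K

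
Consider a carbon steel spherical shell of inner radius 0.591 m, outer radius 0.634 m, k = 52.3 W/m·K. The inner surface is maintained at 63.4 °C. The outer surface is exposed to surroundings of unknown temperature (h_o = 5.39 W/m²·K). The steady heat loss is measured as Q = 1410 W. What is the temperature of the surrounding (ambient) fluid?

Sum the resistances:
  R_carbon steel = (1/0.591 − 1/0.634)/(4πk) = 0.1148/(4π·52.3) = 1.746×10^-4 K/W
  R_conv,out = 1/(4πr²h) = 1/(4π·0.634²·5.39) = 0.03673 K/W
ΣR = 0.03690 K/W
ΔT = Q·ΣR = 1410 × 0.03690 = 52.03 K
Heat flows outward, so T_out = T_in − ΔT = 63.4 − 52.03 = 11.4 °C

T_out = 11.4 °C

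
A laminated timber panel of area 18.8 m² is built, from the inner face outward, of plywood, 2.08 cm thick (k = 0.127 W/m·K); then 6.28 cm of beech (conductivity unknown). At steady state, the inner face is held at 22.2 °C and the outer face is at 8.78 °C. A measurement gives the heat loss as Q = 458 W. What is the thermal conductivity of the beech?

ΣR = ΔT/Q = |22.2 − 8.78|/458 = 0.02930 K/W
Known resistances:
  R_plywood = L/(kA) = 0.0208/(0.127·18.8) = 0.008712 K/W
R_beech = ΣR − ΣR_known = 0.02930 − 0.008712 = 0.02059 K/W
L/(kA) = 0.02059 ⇒ k = 0.0628/(0.02059·18.8) = 0.162 W/m·K

k = 0.162 W/m·K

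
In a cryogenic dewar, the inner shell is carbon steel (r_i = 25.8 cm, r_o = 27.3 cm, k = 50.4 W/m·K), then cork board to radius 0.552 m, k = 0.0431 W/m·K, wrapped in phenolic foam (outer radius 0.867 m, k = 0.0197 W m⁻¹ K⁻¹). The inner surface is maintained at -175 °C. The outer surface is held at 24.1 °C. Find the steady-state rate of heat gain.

Series thermal resistances, inner to outer:
  R_carbon steel = (1/0.258 − 1/0.273)/(4πk) = 0.2130/(4π·50.4) = 3.363×10^-4 K/W
  R_cork board = (1/0.273 − 1/0.552)/(4πk) = 1.851/(4π·0.0431) = 3.418 K/W
  R_phenolic foam = (1/0.552 − 1/0.867)/(4πk) = 0.6582/(4π·0.0197) = 2.659 K/W
ΣR = 3.363×10^-4 + 3.418 + 2.659 = 6.077 K/W
Q = ΔT/ΣR = (-175 °C − 24.1 °C)/6.077 = -32.8 W
(Negative Q ⇒ heat flows inward; heat gain = 32.8 W.)

Q = 32.8 W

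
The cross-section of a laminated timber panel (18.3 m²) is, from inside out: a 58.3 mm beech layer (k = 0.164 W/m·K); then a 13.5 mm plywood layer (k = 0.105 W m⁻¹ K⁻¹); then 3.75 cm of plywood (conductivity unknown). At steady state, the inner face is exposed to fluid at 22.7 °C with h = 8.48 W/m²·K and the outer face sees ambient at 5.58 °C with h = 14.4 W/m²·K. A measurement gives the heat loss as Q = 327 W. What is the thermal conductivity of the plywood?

k = 0.131 W/m·K

ΣR = ΔT/Q = |22.7 − 5.58|/327 = 0.05235 K/W
Known resistances:
  R_conv,in = 1/(hA) = 1/(8.48·18.3) = 0.006444 K/W
  R_beech = L/(kA) = 0.0583/(0.164·18.3) = 0.01943 K/W
  R_plywood = L/(kA) = 0.0135/(0.105·18.3) = 0.007026 K/W
  R_conv,out = 1/(hA) = 1/(14.4·18.3) = 0.003795 K/W
R_plywood = ΣR − ΣR_known = 0.05235 − 0.03669 = 0.01566 K/W
L/(kA) = 0.01566 ⇒ k = 0.0375/(0.01566·18.3) = 0.131 W/m·K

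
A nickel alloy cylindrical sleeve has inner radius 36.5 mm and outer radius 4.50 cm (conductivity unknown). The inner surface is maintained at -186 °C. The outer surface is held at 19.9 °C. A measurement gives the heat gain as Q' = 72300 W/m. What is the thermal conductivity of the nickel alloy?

ΣR = ΔT/Q' = |-186 − 19.9|/72300 = 0.002848 m·K/W
ln(r₂/r₁)/(2πk) = 0.002848 ⇒ k = 0.2094/(2π·0.002848) = 11.7 W/m·K

k = 11.7 W/m·K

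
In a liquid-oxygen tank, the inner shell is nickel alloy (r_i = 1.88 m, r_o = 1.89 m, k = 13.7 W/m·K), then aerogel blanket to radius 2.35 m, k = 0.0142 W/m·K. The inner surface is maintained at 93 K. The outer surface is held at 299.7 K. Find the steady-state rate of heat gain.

Treat each layer as a resistance in series:
  R_nickel alloy = (1/1.88 − 1/1.89)/(4πk) = 0.002814/(4π·13.7) = 1.635×10^-5 K/W
  R_aerogel blanket = (1/1.89 − 1/2.35)/(4πk) = 0.1036/(4π·0.0142) = 0.5804 K/W
ΣR = 1.635×10^-5 + 0.5804 = 0.5804 K/W
Q = ΔT/ΣR = (93 K − 299.7 K)/0.5804 = -356 W
(Negative Q ⇒ heat flows inward; heat gain = 356 W.)

Q = 356 W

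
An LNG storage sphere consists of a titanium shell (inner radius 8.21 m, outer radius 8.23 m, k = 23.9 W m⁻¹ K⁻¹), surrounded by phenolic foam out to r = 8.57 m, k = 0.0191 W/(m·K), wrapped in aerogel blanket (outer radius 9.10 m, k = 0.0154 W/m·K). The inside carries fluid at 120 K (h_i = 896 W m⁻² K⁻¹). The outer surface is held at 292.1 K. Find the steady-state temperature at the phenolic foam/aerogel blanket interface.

Resistance network (inner→outer):
  R_conv,in = 1/(4πr²h) = 1/(4π·8.21²·896) = 1.318×10^-6 K/W
  R_titanium = (1/8.21 − 1/8.23)/(4πk) = 2.960×10^-4/(4π·23.9) = 9.856×10^-7 K/W
  R_phenolic foam = (1/8.23 − 1/8.57)/(4πk) = 0.004821/(4π·0.0191) = 0.02008 K/W
  R_aerogel blanket = (1/8.57 − 1/9.10)/(4πk) = 0.006796/(4π·0.0154) = 0.03512 K/W
ΣR = 1.318×10^-6 + 9.856×10^-7 + 0.02008 + 0.03512 = 0.05520 K/W
Q = ΔT/ΣR = (120 K − 292.1 K)/0.05520 = -3118 W
From the inner boundary to the phenolic foam/aerogel blanket interface, ΣR_partial = 0.02008 K/W.
T_interface = T_in − Q·ΣR_partial = 120 K − (-3118)(0.02008) = 182.6 K

T = 182.6 K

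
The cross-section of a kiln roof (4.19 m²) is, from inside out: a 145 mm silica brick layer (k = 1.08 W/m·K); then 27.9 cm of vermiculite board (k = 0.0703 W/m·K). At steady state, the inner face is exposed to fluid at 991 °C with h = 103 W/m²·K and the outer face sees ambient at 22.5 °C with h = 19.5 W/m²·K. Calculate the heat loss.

Treat each layer as a resistance in series:
  R_conv,in = 1/(hA) = 1/(103·4.19) = 0.002317 K/W
  R_silica brick = L/(kA) = 0.145/(1.08·4.19) = 0.03204 K/W
  R_vermiculite board = L/(kA) = 0.279/(0.0703·4.19) = 0.9472 K/W
  R_conv,out = 1/(hA) = 1/(19.5·4.19) = 0.01224 K/W
ΣR = 0.002317 + 0.03204 + 0.9472 + 0.01224 = 0.9938 K/W
Q = ΔT/ΣR = (991 °C − 22.5 °C)/0.9938 = 975 W

Q = 975 W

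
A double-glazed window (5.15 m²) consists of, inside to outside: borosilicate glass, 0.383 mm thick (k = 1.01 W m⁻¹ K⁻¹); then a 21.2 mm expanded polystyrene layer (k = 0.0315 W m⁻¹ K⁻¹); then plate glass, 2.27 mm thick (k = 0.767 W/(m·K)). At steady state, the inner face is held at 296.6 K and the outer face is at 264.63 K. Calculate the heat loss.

Resistance network (inner→outer):
  R_borosilicate glass = L/(kA) = 3.83×10^-4/(1.01·5.15) = 7.363×10^-5 K/W
  R_expanded polystyrene = L/(kA) = 0.0212/(0.0315·5.15) = 0.1307 K/W
  R_plate glass = L/(kA) = 0.00227/(0.767·5.15) = 5.747×10^-4 K/W
ΣR = 7.363×10^-5 + 0.1307 + 5.747×10^-4 = 0.1313 K/W
Q = ΔT/ΣR = (296.6 K − 264.63 K)/0.1313 = 243 W

Q = 243 W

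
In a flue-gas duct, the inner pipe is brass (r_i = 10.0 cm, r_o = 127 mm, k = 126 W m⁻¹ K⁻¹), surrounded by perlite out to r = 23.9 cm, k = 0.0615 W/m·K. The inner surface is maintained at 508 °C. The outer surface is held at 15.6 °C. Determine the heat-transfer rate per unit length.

Q' = 301 W/m

Resistance network (inner→outer):
  R'_brass = ln(0.127/0.100)/(2πk) = 0.2390/(2π·126) = 3.019×10^-4 m·K/W
  R'_perlite = ln(0.239/0.127)/(2πk) = 0.6323/(2π·0.0615) = 1.636 m·K/W
ΣR = 3.019×10^-4 + 1.636 = 1.636 m·K/W
Q' = ΔT/ΣR = (508 °C − 15.6 °C)/1.636 = 301 W/m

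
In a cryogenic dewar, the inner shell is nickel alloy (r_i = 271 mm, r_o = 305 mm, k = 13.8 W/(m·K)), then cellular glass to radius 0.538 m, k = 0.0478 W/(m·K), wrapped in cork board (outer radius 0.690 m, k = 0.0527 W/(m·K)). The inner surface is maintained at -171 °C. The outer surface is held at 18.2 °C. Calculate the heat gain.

Treat each layer as a resistance in series:
  R_nickel alloy = (1/0.271 − 1/0.305)/(4πk) = 0.4113/(4π·13.8) = 0.002372 K/W
  R_cellular glass = (1/0.305 − 1/0.538)/(4πk) = 1.420/(4π·0.0478) = 2.364 K/W
  R_cork board = (1/0.538 − 1/0.690)/(4πk) = 0.4095/(4π·0.0527) = 0.6183 K/W
ΣR = 0.002372 + 2.364 + 0.6183 = 2.985 K/W
Q = ΔT/ΣR = (-171 °C − 18.2 °C)/2.985 = -63.4 W
(Negative Q ⇒ heat flows inward; heat gain = 63.4 W.)

Q = 63.4 W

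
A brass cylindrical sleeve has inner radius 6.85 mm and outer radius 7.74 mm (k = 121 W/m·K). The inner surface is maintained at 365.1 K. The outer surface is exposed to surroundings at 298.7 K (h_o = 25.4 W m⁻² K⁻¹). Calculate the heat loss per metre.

Resistance network (inner→outer):
  R'_brass = ln(0.00774/0.00685)/(2πk) = 0.1222/(2π·121) = 1.607×10^-4 m·K/W
  R'_conv,out = 1/(2πr h) = 1/(2π·0.00774·25.4) = 0.8096 m·K/W
ΣR = 1.607×10^-4 + 0.8096 = 0.8098 m·K/W
Q' = ΔT/ΣR = (365.1 K − 298.7 K)/0.8098 = 82.0 W/m

Q' = 82.0 W/m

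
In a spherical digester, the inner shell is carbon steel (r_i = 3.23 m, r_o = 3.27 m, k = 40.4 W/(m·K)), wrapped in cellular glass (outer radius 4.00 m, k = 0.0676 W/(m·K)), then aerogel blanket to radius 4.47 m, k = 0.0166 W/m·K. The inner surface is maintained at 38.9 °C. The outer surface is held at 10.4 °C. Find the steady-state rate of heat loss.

Q = 149 W

Treat each layer as a resistance in series:
  R_carbon steel = (1/3.23 − 1/3.27)/(4πk) = 0.003787/(4π·40.4) = 7.460×10^-6 K/W
  R_cellular glass = (1/3.27 − 1/4.00)/(4πk) = 0.05581/(4π·0.0676) = 0.06570 K/W
  R_aerogel blanket = (1/4.00 − 1/4.47)/(4πk) = 0.02629/(4π·0.0166) = 0.1260 K/W
ΣR = 7.460×10^-6 + 0.06570 + 0.1260 = 0.1917 K/W
Q = ΔT/ΣR = (38.9 °C − 10.4 °C)/0.1917 = 149 W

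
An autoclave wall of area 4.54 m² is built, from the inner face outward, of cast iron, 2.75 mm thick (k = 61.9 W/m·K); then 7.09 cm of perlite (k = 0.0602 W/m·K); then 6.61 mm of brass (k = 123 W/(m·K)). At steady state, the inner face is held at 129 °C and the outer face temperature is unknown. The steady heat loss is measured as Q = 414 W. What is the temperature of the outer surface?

Sum the resistances:
  R_cast iron = L/(kA) = 0.00275/(61.9·4.54) = 9.786×10^-6 K/W
  R_perlite = L/(kA) = 0.0709/(0.0602·4.54) = 0.2594 K/W
  R_brass = L/(kA) = 0.00661/(123·4.54) = 1.184×10^-5 K/W
ΣR = 0.2594 K/W
ΔT = Q·ΣR = 414 × 0.2594 = 107.4 K
Heat flows outward, so T_out = T_in − ΔT = 129 − 107.4 = 21.6 °C

T_out = 21.6 °C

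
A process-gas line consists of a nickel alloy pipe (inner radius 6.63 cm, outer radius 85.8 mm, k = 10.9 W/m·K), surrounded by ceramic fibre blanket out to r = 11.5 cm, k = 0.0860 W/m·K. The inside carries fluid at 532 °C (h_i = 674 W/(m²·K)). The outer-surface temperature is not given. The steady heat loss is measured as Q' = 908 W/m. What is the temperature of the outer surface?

Sum the resistances:
  R'_conv,in = 1/(2πr h) = 1/(2π·0.0663·674) = 0.003562 m·K/W
  R'_nickel alloy = ln(0.0858/0.0663)/(2πk) = 0.2578/(2π·10.9) = 0.003765 m·K/W
  R'_ceramic fibre blanket = ln(0.115/0.0858)/(2πk) = 0.2929/(2π·0.0860) = 0.5421 m·K/W
ΣR = 0.5494 m·K/W
ΔT = Q'·ΣR = 908 × 0.5494 = 498.9 K
Heat flows outward, so T_out = T_in − ΔT = 532 − 498.9 = 33.1 °C

T_out = 33.1 °C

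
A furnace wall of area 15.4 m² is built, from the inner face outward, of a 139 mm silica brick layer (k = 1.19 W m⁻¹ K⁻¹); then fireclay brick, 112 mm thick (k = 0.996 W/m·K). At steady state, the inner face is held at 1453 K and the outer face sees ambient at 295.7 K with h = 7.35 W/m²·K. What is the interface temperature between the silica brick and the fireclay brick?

Resistance network (inner→outer):
  R_silica brick = L/(kA) = 0.139/(1.19·15.4) = 0.007585 K/W
  R_fireclay brick = L/(kA) = 0.112/(0.996·15.4) = 0.007302 K/W
  R_conv,out = 1/(hA) = 1/(7.35·15.4) = 0.008835 K/W
ΣR = 0.007585 + 0.007302 + 0.008835 = 0.02372 K/W
Q = ΔT/ΣR = (1453 K − 295.7 K)/0.02372 = 48790 W
From the inner boundary to the silica brick/fireclay brick interface, ΣR_partial = 0.007585 K/W.
T_interface = T_in − Q·ΣR_partial = 1453 K − (48790)(0.007585) = 1083 K

T = 1083 K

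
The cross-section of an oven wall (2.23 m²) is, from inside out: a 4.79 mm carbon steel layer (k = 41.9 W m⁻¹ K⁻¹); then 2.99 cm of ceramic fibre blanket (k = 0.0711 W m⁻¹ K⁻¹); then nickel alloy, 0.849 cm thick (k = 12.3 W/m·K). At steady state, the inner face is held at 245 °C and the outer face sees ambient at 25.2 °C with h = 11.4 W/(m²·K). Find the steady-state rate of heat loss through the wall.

Resistance network (inner→outer):
  R_carbon steel = L/(kA) = 0.00479/(41.9·2.23) = 5.126×10^-5 K/W
  R_ceramic fibre blanket = L/(kA) = 0.0299/(0.0711·2.23) = 0.1886 K/W
  R_nickel alloy = L/(kA) = 0.00849/(12.3·2.23) = 3.095×10^-4 K/W
  R_conv,out = 1/(hA) = 1/(11.4·2.23) = 0.03934 K/W
ΣR = 5.126×10^-5 + 0.1886 + 3.095×10^-4 + 0.03934 = 0.2283 K/W
Q = ΔT/ΣR = (245 °C − 25.2 °C)/0.2283 = 963 W

Q = 963 W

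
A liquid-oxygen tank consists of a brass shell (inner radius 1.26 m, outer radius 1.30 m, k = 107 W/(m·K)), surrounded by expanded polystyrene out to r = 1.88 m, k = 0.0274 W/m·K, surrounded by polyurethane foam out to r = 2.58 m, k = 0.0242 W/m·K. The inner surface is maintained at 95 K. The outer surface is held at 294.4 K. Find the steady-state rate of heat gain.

Resistance network (inner→outer):
  R_brass = (1/1.26 − 1/1.30)/(4πk) = 0.02442/(4π·107) = 1.816×10^-5 K/W
  R_expanded polystyrene = (1/1.30 − 1/1.88)/(4πk) = 0.2373/(4π·0.0274) = 0.6892 K/W
  R_polyurethane foam = (1/1.88 − 1/2.58)/(4πk) = 0.1443/(4π·0.0242) = 0.4746 K/W
ΣR = 1.816×10^-5 + 0.6892 + 0.4746 = 1.164 K/W
Q = ΔT/ΣR = (95 K − 294.4 K)/1.164 = -171 W
(Negative Q ⇒ heat flows inward; heat gain = 171 W.)

Q = 171 W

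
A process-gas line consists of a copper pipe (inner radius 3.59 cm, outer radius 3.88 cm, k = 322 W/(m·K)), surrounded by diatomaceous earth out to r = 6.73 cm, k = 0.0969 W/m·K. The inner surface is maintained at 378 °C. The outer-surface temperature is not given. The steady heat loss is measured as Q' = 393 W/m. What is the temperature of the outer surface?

Series resistances:
  R'_copper = ln(0.0388/0.0359)/(2πk) = 0.07768/(2π·322) = 3.840×10^-5 m·K/W
  R'_diatomaceous earth = ln(0.0673/0.0388)/(2πk) = 0.5507/(2π·0.0969) = 0.9046 m·K/W
ΣR = 0.9046 m·K/W
ΔT = Q'·ΣR = 393 × 0.9046 = 355.5 K
Heat flows outward, so T_out = T_in − ΔT = 378 − 355.5 = 22.5 °C

T_out = 22.5 °C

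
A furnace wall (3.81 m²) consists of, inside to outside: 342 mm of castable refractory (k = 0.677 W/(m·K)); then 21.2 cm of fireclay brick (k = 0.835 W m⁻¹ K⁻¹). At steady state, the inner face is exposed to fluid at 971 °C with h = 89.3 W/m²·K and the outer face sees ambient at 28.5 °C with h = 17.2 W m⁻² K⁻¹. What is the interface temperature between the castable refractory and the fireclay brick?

Series thermal resistances, inner to outer:
  R_conv,in = 1/(hA) = 1/(89.3·3.81) = 0.002939 K/W
  R_castable refractory = L/(kA) = 0.342/(0.677·3.81) = 0.1326 K/W
  R_fireclay brick = L/(kA) = 0.212/(0.835·3.81) = 0.06664 K/W
  R_conv,out = 1/(hA) = 1/(17.2·3.81) = 0.01526 K/W
ΣR = 0.002939 + 0.1326 + 0.06664 + 0.01526 = 0.2174 K/W
Q = ΔT/ΣR = (971 °C − 28.5 °C)/0.2174 = 4335 W
From the inner boundary to the castable refractory/fireclay brick interface, ΣR_partial = 0.1355 K/W.
T_interface = T_in − Q·ΣR_partial = 971 °C − (4335)(0.1355) = 384 °C

T = 384 °C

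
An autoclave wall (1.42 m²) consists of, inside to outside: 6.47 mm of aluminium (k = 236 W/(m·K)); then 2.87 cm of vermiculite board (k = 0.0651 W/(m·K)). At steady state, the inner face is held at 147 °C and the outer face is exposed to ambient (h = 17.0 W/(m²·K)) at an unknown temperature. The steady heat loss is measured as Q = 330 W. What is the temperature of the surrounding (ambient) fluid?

T_out = 30.9 °C

Sum the resistances:
  R_aluminium = L/(kA) = 0.00647/(236·1.42) = 1.931×10^-5 K/W
  R_vermiculite board = L/(kA) = 0.0287/(0.0651·1.42) = 0.3105 K/W
  R_conv,out = 1/(hA) = 1/(17.0·1.42) = 0.04143 K/W
ΣR = 0.3519 K/W
ΔT = Q·ΣR = 330 × 0.3519 = 116.1 K
Heat flows outward, so T_out = T_in − ΔT = 147 − 116.1 = 30.9 °C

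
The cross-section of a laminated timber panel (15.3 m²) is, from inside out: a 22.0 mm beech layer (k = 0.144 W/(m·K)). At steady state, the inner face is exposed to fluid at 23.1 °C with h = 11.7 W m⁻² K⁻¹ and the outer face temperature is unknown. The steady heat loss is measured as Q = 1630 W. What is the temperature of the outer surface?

Sum the resistances:
  R_conv,in = 1/(hA) = 1/(11.7·15.3) = 0.005586 K/W
  R_beech = L/(kA) = 0.0220/(0.144·15.3) = 0.009985 K/W
ΣR = 0.01557 K/W
ΔT = Q·ΣR = 1630 × 0.01557 = 25.38 K
Heat flows outward, so T_out = T_in − ΔT = 23.1 − 25.38 = -2.28 °C

T_out = -2.28 °C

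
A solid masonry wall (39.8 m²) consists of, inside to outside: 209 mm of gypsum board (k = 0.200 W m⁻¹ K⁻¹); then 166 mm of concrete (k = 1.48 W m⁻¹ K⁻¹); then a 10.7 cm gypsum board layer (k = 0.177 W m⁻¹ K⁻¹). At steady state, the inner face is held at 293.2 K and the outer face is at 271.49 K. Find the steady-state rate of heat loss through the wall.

Treat each layer as a resistance in series:
  R_gypsum board = L/(kA) = 0.209/(0.200·39.8) = 0.02626 K/W
  R_concrete = L/(kA) = 0.166/(1.48·39.8) = 0.002818 K/W
  R_gypsum board = L/(kA) = 0.107/(0.177·39.8) = 0.01519 K/W
ΣR = 0.02626 + 0.002818 + 0.01519 = 0.04427 K/W
Q = ΔT/ΣR = (293.2 K − 271.49 K)/0.04427 = 490 W

Q = 490 W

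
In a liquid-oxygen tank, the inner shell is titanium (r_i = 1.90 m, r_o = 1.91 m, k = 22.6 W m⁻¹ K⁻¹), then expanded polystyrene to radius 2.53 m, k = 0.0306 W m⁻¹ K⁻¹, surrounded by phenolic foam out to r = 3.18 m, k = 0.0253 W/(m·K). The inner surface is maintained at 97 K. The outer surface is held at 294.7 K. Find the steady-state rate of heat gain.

Series thermal resistances, inner to outer:
  R_titanium = (1/1.90 − 1/1.91)/(4πk) = 0.002756/(4π·22.6) = 9.703×10^-6 K/W
  R_expanded polystyrene = (1/1.91 − 1/2.53)/(4πk) = 0.1283/(4π·0.0306) = 0.3337 K/W
  R_phenolic foam = (1/2.53 − 1/3.18)/(4πk) = 0.08079/(4π·0.0253) = 0.2541 K/W
ΣR = 9.703×10^-6 + 0.3337 + 0.2541 = 0.5878 K/W
Q = ΔT/ΣR = (97 K − 294.7 K)/0.5878 = -336 W
(Negative Q ⇒ heat flows inward; heat gain = 336 W.)

Q = 336 W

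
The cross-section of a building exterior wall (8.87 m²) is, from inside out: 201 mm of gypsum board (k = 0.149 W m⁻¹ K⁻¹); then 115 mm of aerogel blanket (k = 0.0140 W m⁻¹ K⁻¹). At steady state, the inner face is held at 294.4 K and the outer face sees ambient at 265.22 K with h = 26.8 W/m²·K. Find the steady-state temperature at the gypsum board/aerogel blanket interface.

T = 290.3 K

Treat each layer as a resistance in series:
  R_gypsum board = L/(kA) = 0.201/(0.149·8.87) = 0.1521 K/W
  R_aerogel blanket = L/(kA) = 0.115/(0.0140·8.87) = 0.9261 K/W
  R_conv,out = 1/(hA) = 1/(26.8·8.87) = 0.004207 K/W
ΣR = 0.1521 + 0.9261 + 0.004207 = 1.082 K/W
Q = ΔT/ΣR = (294.4 K − 265.22 K)/1.082 = 26.97 W
From the inner boundary to the gypsum board/aerogel blanket interface, ΣR_partial = 0.1521 K/W.
T_interface = T_in − Q·ΣR_partial = 294.4 K − (26.97)(0.1521) = 290.3 K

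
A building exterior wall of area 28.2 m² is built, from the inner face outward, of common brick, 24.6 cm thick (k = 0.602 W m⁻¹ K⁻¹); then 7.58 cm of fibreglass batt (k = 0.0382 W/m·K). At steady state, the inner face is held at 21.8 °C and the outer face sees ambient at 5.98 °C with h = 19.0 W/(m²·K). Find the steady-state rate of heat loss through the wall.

Q = 182 W

Series thermal resistances, inner to outer:
  R_common brick = L/(kA) = 0.246/(0.602·28.2) = 0.01449 K/W
  R_fibreglass batt = L/(kA) = 0.0758/(0.0382·28.2) = 0.07037 K/W
  R_conv,out = 1/(hA) = 1/(19.0·28.2) = 0.001866 K/W
ΣR = 0.01449 + 0.07037 + 0.001866 = 0.08673 K/W
Q = ΔT/ΣR = (21.8 °C − 5.98 °C)/0.08673 = 182 W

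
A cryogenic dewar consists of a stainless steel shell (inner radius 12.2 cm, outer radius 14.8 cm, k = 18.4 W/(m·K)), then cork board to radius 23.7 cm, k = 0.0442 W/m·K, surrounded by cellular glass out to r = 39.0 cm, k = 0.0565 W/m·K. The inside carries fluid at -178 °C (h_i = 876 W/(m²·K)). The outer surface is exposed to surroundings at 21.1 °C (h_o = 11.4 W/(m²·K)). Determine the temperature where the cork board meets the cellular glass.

Resistance network (inner→outer):
  R_conv,in = 1/(4πr²h) = 1/(4π·0.122²·876) = 0.006103 K/W
  R_stainless steel = (1/0.122 − 1/0.148)/(4πk) = 1.440/(4π·18.4) = 0.006228 K/W
  R_cork board = (1/0.148 − 1/0.237)/(4πk) = 2.537/(4π·0.0442) = 4.568 K/W
  R_cellular glass = (1/0.237 − 1/0.390)/(4πk) = 1.655/(4π·0.0565) = 2.331 K/W
  R_conv,out = 1/(4πr²h) = 1/(4π·0.390²·11.4) = 0.04589 K/W
ΣR = 0.006103 + 0.006228 + 4.568 + 2.331 + 0.04589 = 6.957 K/W
Q = ΔT/ΣR = (-178 °C − 21.1 °C)/6.957 = -28.62 W
From the inner boundary to the cork board/cellular glass interface, ΣR_partial = 4.580 K/W.
T_interface = T_in − Q·ΣR_partial = -178 °C − (-28.62)(4.580) = -46.9 °C

T = -46.9 °C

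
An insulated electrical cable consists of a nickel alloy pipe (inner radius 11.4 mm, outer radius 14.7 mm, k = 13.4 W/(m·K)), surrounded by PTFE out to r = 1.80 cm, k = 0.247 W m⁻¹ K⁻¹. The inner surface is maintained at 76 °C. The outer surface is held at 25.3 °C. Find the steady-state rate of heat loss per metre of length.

Q' = 380 W/m

Resistance network (inner→outer):
  R'_nickel alloy = ln(0.0147/0.0114)/(2πk) = 0.2542/(2π·13.4) = 0.003020 m·K/W
  R'_PTFE = ln(0.0180/0.0147)/(2πk) = 0.2025/(2π·0.247) = 0.1305 m·K/W
ΣR = 0.003020 + 0.1305 = 0.1335 m·K/W
Q' = ΔT/ΣR = (76 °C − 25.3 °C)/0.1335 = 380 W/m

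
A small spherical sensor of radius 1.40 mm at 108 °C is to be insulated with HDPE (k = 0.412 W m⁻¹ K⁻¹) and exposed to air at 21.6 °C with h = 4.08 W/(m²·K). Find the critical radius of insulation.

r_cr = 20.2 cm

For a sphere, r_cr = 2k_ins/h = 2·0.412/4.08 = 0.202 m = 20.2 cm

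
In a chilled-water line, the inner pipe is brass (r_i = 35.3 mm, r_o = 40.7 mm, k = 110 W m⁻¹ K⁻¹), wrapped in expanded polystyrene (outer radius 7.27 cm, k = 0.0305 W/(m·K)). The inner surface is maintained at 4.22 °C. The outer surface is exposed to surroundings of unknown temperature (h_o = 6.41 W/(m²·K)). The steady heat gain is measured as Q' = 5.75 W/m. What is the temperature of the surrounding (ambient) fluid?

T_out = 23.6 °C

Series resistances:
  R'_brass = ln(0.0407/0.0353)/(2πk) = 0.1423/(2π·110) = 2.060×10^-4 m·K/W
  R'_expanded polystyrene = ln(0.0727/0.0407)/(2πk) = 0.5801/(2π·0.0305) = 3.027 m·K/W
  R'_conv,out = 1/(2πr h) = 1/(2π·0.0727·6.41) = 0.3415 m·K/W
ΣR = 3.369 m·K/W
ΔT = Q'·ΣR = 5.75 × 3.369 = 19.37 K
Heat flows inward, so T_out = T_in + ΔT = 4.22 + 19.37 = 23.6 °C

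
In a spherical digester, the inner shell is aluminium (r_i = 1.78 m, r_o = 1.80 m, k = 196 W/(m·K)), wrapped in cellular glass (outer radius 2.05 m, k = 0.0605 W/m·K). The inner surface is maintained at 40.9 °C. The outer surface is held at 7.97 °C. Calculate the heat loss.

Q = 370 W

Resistance network (inner→outer):
  R_aluminium = (1/1.78 − 1/1.80)/(4πk) = 0.006242/(4π·196) = 2.534×10^-6 K/W
  R_cellular glass = (1/1.80 − 1/2.05)/(4πk) = 0.06775/(4π·0.0605) = 0.08911 K/W
ΣR = 2.534×10^-6 + 0.08911 = 0.08911 K/W
Q = ΔT/ΣR = (40.9 °C − 7.97 °C)/0.08911 = 370 W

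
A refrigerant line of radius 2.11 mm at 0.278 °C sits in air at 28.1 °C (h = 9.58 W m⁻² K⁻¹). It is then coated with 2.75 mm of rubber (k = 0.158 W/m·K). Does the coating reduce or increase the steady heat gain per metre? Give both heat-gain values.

Critical radius for a cylinder: r_cr = k/h = 0.0165 m = 1.65 cm.
Outer radius after coating: r₂ = 0.00211 + 0.00275 = 0.00486 m.
Since r₁ < r_cr and r₂ ≤ r_cr, the coating moves toward the maximum at r_cr — heat gain rises.
Bare: R = 1/(2πr₁h) = 7.874 m·K/W; Q = 27.822/7.874 = 3.53 W/m.
Coated: R = R_cond + R_conv = 4.259 m·K/W; Q = 27.822/4.259 = 6.53 W/m.

increases: 3.53 → 6.53 W/m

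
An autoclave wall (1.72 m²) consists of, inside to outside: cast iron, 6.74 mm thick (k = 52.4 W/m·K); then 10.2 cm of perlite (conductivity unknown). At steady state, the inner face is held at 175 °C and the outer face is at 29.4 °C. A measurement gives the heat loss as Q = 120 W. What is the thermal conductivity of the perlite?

k = 0.0489 W/m·K

ΣR = ΔT/Q = |175 − 29.4|/120 = 1.213 K/W
Known resistances:
  R_cast iron = L/(kA) = 0.00674/(52.4·1.72) = 7.478×10^-5 K/W
R_perlite = ΣR − ΣR_known = 1.213 − 7.478×10^-5 = 1.213 K/W
L/(kA) = 1.213 ⇒ k = 0.102/(1.213·1.72) = 0.0489 W/m·K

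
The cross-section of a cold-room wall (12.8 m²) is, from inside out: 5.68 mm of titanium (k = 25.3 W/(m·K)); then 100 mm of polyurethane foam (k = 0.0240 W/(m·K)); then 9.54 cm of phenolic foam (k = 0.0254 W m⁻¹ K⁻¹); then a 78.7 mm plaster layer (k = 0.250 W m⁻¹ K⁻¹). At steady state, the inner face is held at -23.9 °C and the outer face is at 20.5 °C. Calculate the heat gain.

Q = 69.0 W

Series thermal resistances, inner to outer:
  R_titanium = L/(kA) = 0.00568/(25.3·12.8) = 1.754×10^-5 K/W
  R_polyurethane foam = L/(kA) = 0.100/(0.0240·12.8) = 0.3255 K/W
  R_phenolic foam = L/(kA) = 0.0954/(0.0254·12.8) = 0.2934 K/W
  R_plaster = L/(kA) = 0.0787/(0.250·12.8) = 0.02459 K/W
ΣR = 1.754×10^-5 + 0.3255 + 0.2934 + 0.02459 = 0.6435 K/W
Q = ΔT/ΣR = (-23.9 °C − 20.5 °C)/0.6435 = -69.0 W
(Negative Q ⇒ heat flows inward; heat gain = 69.0 W.)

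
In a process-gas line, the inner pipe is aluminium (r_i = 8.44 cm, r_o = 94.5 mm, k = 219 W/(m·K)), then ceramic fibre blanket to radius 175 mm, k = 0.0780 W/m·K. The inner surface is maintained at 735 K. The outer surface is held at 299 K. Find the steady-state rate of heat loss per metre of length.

Treat each layer as a resistance in series:
  R'_aluminium = ln(0.0945/0.0844)/(2πk) = 0.1130/(2π·219) = 8.214×10^-5 m·K/W
  R'_ceramic fibre blanket = ln(0.175/0.0945)/(2πk) = 0.6162/(2π·0.0780) = 1.257 m·K/W
ΣR = 8.214×10^-5 + 1.257 = 1.257 m·K/W
Q' = ΔT/ΣR = (735 K − 299 K)/1.257 = 347 W/m

Q' = 347 W/m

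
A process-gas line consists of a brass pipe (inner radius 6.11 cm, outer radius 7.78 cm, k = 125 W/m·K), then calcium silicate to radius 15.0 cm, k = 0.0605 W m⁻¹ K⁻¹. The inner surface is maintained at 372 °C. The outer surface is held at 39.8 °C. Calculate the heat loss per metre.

Resistance network (inner→outer):
  R'_brass = ln(0.0778/0.0611)/(2πk) = 0.2416/(2π·125) = 3.077×10^-4 m·K/W
  R'_calcium silicate = ln(0.150/0.0778)/(2πk) = 0.6565/(2π·0.0605) = 1.727 m·K/W
ΣR = 3.077×10^-4 + 1.727 = 1.727 m·K/W
Q' = ΔT/ΣR = (372 °C − 39.8 °C)/1.727 = 192 W/m

Q' = 192 W/m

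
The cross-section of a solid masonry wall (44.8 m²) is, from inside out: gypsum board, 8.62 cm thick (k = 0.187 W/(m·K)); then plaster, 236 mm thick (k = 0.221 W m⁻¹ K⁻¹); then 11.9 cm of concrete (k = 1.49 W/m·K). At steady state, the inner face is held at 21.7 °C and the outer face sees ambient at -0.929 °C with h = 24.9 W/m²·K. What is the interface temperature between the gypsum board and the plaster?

Treat each layer as a resistance in series:
  R_gypsum board = L/(kA) = 0.0862/(0.187·44.8) = 0.01029 K/W
  R_plaster = L/(kA) = 0.236/(0.221·44.8) = 0.02384 K/W
  R_concrete = L/(kA) = 0.119/(1.49·44.8) = 0.001783 K/W
  R_conv,out = 1/(hA) = 1/(24.9·44.8) = 8.964×10^-4 K/W
ΣR = 0.01029 + 0.02384 + 0.001783 + 8.964×10^-4 = 0.03681 K/W
Q = ΔT/ΣR = (21.7 °C − -0.929 °C)/0.03681 = 614.8 W
From the inner boundary to the gypsum board/plaster interface, ΣR_partial = 0.01029 K/W.
T_interface = T_in − Q·ΣR_partial = 21.7 °C − (614.8)(0.01029) = 15.4 °C

T = 15.4 °C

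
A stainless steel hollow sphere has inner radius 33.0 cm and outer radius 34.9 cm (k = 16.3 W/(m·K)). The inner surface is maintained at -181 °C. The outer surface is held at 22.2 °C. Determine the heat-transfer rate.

Q = 4πk·ΔT/(1/r₁ − 1/r₂) = 4π × 16.3 × 203.2 / (1/0.330 − 1/0.349) = 2.52×10^5 W

Q = 252 kW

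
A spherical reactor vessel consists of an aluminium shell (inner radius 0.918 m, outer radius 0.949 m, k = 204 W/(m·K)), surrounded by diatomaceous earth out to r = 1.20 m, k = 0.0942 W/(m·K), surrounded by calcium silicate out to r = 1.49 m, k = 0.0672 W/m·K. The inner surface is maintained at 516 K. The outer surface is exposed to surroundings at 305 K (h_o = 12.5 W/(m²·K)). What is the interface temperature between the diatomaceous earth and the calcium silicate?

T = 413 K

Treat each layer as a resistance in series:
  R_aluminium = (1/0.918 − 1/0.949)/(4πk) = 0.03558/(4π·204) = 1.388×10^-5 K/W
  R_diatomaceous earth = (1/0.949 − 1/1.20)/(4πk) = 0.2204/(4π·0.0942) = 0.1862 K/W
  R_calcium silicate = (1/1.20 − 1/1.49)/(4πk) = 0.1622/(4π·0.0672) = 0.1921 K/W
  R_conv,out = 1/(4πr²h) = 1/(4π·1.49²·12.5) = 0.002868 K/W
ΣR = 1.388×10^-5 + 0.1862 + 0.1921 + 0.002868 = 0.3812 K/W
Q = ΔT/ΣR = (516 K − 305 K)/0.3812 = 553.5 W
From the inner boundary to the diatomaceous earth/calcium silicate interface, ΣR_partial = 0.1862 K/W.
T_interface = T_in − Q·ΣR_partial = 516 K − (553.5)(0.1862) = 413 K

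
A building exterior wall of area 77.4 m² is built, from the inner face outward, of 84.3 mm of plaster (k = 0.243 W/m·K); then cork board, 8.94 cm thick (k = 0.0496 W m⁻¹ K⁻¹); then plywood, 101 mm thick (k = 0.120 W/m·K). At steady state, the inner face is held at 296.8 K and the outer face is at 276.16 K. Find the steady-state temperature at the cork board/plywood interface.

T = 281.97 K

Treat each layer as a resistance in series:
  R_plaster = L/(kA) = 0.0843/(0.243·77.4) = 0.004482 K/W
  R_cork board = L/(kA) = 0.0894/(0.0496·77.4) = 0.02329 K/W
  R_plywood = L/(kA) = 0.101/(0.120·77.4) = 0.01087 K/W
ΣR = 0.004482 + 0.02329 + 0.01087 = 0.03864 K/W
Q = ΔT/ΣR = (296.8 K − 276.16 K)/0.03864 = 534.2 W
From the inner boundary to the cork board/plywood interface, ΣR_partial = 0.02777 K/W.
T_interface = T_in − Q·ΣR_partial = 296.8 K − (534.2)(0.02777) = 281.97 K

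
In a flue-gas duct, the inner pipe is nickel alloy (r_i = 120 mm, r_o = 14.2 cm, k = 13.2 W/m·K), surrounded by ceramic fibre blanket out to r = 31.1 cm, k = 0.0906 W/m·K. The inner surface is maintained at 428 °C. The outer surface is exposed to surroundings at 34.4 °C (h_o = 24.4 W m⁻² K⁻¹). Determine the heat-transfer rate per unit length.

Treat each layer as a resistance in series:
  R'_nickel alloy = ln(0.142/0.120)/(2πk) = 0.1683/(2π·13.2) = 0.002030 m·K/W
  R'_ceramic fibre blanket = ln(0.311/0.142)/(2πk) = 0.7840/(2π·0.0906) = 1.377 m·K/W
  R'_conv,out = 1/(2πr h) = 1/(2π·0.311·24.4) = 0.02097 m·K/W
ΣR = 0.002030 + 1.377 + 0.02097 = 1.400 m·K/W
Q' = ΔT/ΣR = (428 °C − 34.4 °C)/1.400 = 281 W/m

Q' = 281 W/m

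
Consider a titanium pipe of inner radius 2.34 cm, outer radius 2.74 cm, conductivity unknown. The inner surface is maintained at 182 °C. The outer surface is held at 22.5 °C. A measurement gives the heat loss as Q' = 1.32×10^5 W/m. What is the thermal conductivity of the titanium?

k = 20.8 W/m·K

ΣR = ΔT/Q' = |182 − 22.5|/1.32×10^5 = 0.001208 m·K/W
ln(r₂/r₁)/(2πk) = 0.001208 ⇒ k = 0.1578/(2π·0.001208) = 20.8 W/m·K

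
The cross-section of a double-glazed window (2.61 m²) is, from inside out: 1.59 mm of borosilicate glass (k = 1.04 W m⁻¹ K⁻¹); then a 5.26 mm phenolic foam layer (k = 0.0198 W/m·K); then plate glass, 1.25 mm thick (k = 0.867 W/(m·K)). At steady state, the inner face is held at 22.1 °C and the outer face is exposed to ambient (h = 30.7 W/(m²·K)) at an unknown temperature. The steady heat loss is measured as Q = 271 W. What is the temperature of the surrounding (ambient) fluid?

Sum the resistances:
  R_borosilicate glass = L/(kA) = 0.00159/(1.04·2.61) = 5.858×10^-4 K/W
  R_phenolic foam = L/(kA) = 0.00526/(0.0198·2.61) = 0.1018 K/W
  R_plate glass = L/(kA) = 0.00125/(0.867·2.61) = 5.524×10^-4 K/W
  R_conv,out = 1/(hA) = 1/(30.7·2.61) = 0.01248 K/W
ΣR = 0.1154 K/W
ΔT = Q·ΣR = 271 × 0.1154 = 31.27 K
Heat flows outward, so T_out = T_in − ΔT = 22.1 − 31.27 = -9.17 °C

T_out = -9.17 °C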